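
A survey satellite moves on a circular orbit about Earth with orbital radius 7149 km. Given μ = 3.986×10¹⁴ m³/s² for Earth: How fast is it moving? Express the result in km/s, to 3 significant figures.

v ≈ 7.47 km/s

r = 7149 km = 7.149×10⁶ m.
For a circular orbit v = √(μ/r) = √(3.986×10¹⁴ / 7.149×10⁶) = √(5.576×10⁷) = 7467 m/s.
That is 7.467 km/s.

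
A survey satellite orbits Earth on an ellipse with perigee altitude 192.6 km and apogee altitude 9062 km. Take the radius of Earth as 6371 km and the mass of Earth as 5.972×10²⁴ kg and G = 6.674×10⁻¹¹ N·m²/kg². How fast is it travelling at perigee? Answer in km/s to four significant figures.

v ≈ 9.231 km/s

μ = GM = 6.674×10⁻¹¹ × 5.972×10²⁴ = 3.986×10¹⁴ m³/s².
r_p = 6371 + 192.6 = 6563.6 km = 6.5636×10⁶ m.
r_a = 6371 + 9062 = 15433 km = 1.5433×10⁷ m.
Semi-major axis a = (r_p + r_a)/2 = 10998 km = 1.100×10⁷ m.
Vis-viva: v² = μ(2/r − 1/a) = 3.986×10¹⁴ × (3.047×10⁻⁷ − 9.092×10⁻⁸) = 8.521×10⁷ m²/s².
v = 9231 m/s = 9.231 km/s.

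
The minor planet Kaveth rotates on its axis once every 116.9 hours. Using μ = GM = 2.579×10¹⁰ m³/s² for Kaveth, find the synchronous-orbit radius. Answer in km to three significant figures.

T = 116.9 hours = 4.208×10⁵ s.
A synchronous orbit has period T, so by Kepler's third law a = (μT²/4π²)^(1/3).
μT²/4π² = 2.579×10¹⁰ × (4.208×10⁵)² / 39.48 = 1.157×10²⁰ m³.
a = 4.873×10⁶ m = 4872.8 km.

r_sync ≈ 4870 km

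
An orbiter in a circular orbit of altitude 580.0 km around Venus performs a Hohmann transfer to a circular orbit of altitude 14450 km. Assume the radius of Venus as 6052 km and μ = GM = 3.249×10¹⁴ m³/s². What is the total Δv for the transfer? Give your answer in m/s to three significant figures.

Δv_total ≈ 2800 m/s

r₁ = 6052 + 580.0 = 6632.0 km = 6.6320×10⁶ m.
r₂ = 6052 + 14450 = 20502 km = 2.0502×10⁷ m.
Transfer ellipse a_t = (r₁ + r₂)/2 = 1.357×10⁷ m.
At r₁: circular v_c1 = √(μ/r₁) = 6999 m/s; transfer-periapsis v_p = √[μ(2/r₁ − 1/a_t)] = 8604 m/s.
Δv₁ = v_p − v_c1 = 1605 m/s.
At r₂: circular v_c2 = √(μ/r₂) = 3981 m/s; transfer-apoapsis v_a = √[μ(2/r₂ − 1/a_t)] = 2783 m/s.
Δv₂ = v_c2 − v_a = 1198 m/s.
Total Δv = Δv₁ + Δv₂ = 2802 m/s.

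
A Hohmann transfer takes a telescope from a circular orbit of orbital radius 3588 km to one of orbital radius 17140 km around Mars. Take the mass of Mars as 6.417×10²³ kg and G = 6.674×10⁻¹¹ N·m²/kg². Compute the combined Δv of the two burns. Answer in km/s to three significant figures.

Δv_total ≈ 1.64 km/s

μ = GM = 6.674×10⁻¹¹ × 6.417×10²³ = 4.283×10¹³ m³/s².
r₁ = 3588 km = 3.588×10⁶ m.
r₂ = 17140 km = 1.714×10⁷ m.
Transfer ellipse a_t = (r₁ + r₂)/2 = 1.036×10⁷ m.
At r₁: circular v_c1 = √(μ/r₁) = 3455 m/s; transfer-periapsis v_p = √[μ(2/r₁ − 1/a_t)] = 4443 m/s.
Δv₁ = v_p − v_c1 = 988.1 m/s.
At r₂: circular v_c2 = √(μ/r₂) = 1581 m/s; transfer-apoapsis v_a = √[μ(2/r₂ − 1/a_t)] = 930.1 m/s.
Δv₂ = v_c2 − v_a = 650.6 m/s.
Total Δv = Δv₁ + Δv₂ = 1639 m/s = 1.639 km/s.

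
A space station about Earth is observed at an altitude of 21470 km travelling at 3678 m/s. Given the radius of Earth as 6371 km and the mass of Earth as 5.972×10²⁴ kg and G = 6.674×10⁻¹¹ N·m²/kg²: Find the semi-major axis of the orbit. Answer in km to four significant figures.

a ≈ 26390 km

μ = GM = 6.674×10⁻¹¹ × 5.972×10²⁴ = 3.986×10¹⁴ m³/s².
r = 6371 + 21470 = 27841 km = 2.784×10⁷ m.
Specific orbital energy ε = v²/2 − μ/r = (3678)²/2 − 3.986×10¹⁴/2.784×10⁷ = -7.552×10⁶ J/kg.
Since ε = −μ/(2a), a = −μ/(2ε) = 2.639×10⁷ m = 26388 km.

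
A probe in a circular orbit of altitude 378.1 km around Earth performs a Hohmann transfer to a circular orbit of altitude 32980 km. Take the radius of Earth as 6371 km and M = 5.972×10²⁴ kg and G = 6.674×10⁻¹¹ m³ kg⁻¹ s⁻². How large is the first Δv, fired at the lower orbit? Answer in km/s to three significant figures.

μ = GM = 6.674×10⁻¹¹ × 5.972×10²⁴ = 3.986×10¹⁴ m³/s².
r₁ = 6371 + 378.1 = 6749.1 km = 6.7491×10⁶ m.
r₂ = 6371 + 32980 = 39351 km = 3.9351×10⁷ m.
Transfer ellipse a_t = (r₁ + r₂)/2 = 2.305×10⁷ m.
At r₁: circular v_c1 = √(μ/r₁) = 7685 m/s; transfer-perigee v_p = √[μ(2/r₁ − 1/a_t)] = 10040 m/s.
Δv₁ = v_p − v_c1 = 2356 m/s.
= 2.356 km/s.

Δv ≈ 2.36 km/s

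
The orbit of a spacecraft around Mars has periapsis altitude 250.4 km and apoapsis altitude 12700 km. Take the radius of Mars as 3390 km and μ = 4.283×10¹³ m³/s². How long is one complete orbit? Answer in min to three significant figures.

r_p = 3390 + 250.4 = 3640.4 km = 3.6404×10⁶ m.
r_a = 3390 + 12700 = 16090 km = 1.6090×10⁷ m.
Semi-major axis a = (r_p + r_a)/2 = (3640.4 + 16090)/2 = 9865.2 km = 9.865×10⁶ m.
By Kepler's third law T = 2π√(a³/μ) = 2π × 4.735×10³ = 2.975×10⁴ s.
= 495.8 min.

T ≈ 496 min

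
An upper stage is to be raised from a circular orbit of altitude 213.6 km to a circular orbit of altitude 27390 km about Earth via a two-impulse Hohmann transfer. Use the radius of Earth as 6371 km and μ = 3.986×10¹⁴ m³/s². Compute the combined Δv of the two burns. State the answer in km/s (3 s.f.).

r₁ = 6371 + 213.6 = 6584.6 km = 6.5846×10⁶ m.
r₂ = 6371 + 27390 = 33761 km = 3.3761×10⁷ m.
Transfer ellipse a_t = (r₁ + r₂)/2 = 2.017×10⁷ m.
At r₁: circular v_c1 = √(μ/r₁) = 7780 m/s; transfer-perigee v_p = √[μ(2/r₁ − 1/a_t)] = 10070 m/s.
Δv₁ = v_p − v_c1 = 2285 m/s.
At r₂: circular v_c2 = √(μ/r₂) = 3436 m/s; transfer-apogee v_a = √[μ(2/r₂ − 1/a_t)] = 1963 m/s.
Δv₂ = v_c2 − v_a = 1473 m/s.
Total Δv = Δv₁ + Δv₂ = 3758 m/s = 3.758 km/s.

Δv_total ≈ 3.76 km/s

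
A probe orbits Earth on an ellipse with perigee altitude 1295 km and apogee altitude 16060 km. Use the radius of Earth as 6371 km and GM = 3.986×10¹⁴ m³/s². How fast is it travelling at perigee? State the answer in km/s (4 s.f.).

v ≈ 8.804 km/s

r_p = 6371 + 1295 = 7666.0 km = 7.6660×10⁶ m.
r_a = 6371 + 16060 = 22431 km = 2.2431×10⁷ m.
Semi-major axis a = (r_p + r_a)/2 = 15048 km = 1.505×10⁷ m.
Vis-viva: v² = μ(2/r − 1/a) = 3.986×10¹⁴ × (2.609×10⁻⁷ − 6.645×10⁻⁸) = 7.750×10⁷ m²/s².
v = 8804 m/s = 8.804 km/s.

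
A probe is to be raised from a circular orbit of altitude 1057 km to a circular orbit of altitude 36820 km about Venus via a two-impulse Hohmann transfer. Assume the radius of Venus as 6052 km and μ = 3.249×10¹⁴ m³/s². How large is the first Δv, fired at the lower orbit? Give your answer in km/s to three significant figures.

r₁ = 6052 + 1057 = 7109.0 km = 7.1090×10⁶ m.
r₂ = 6052 + 36820 = 42872 km = 4.2872×10⁷ m.
Transfer ellipse a_t = (r₁ + r₂)/2 = 2.499×10⁷ m.
At r₁: circular v_c1 = √(μ/r₁) = 6760 m/s; transfer-periapsis v_p = √[μ(2/r₁ − 1/a_t)] = 8855 m/s.
Δv₁ = v_p − v_c1 = 2094 m/s.
= 2.094 km/s.

Δv ≈ 2.09 km/s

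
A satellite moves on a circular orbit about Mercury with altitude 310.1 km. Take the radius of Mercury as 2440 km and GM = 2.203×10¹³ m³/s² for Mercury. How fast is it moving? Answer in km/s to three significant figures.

r = 2440 + 310.1 = 2750.1 km = 2.7501×10⁶ m.
For a circular orbit v = √(μ/r) = √(2.203×10¹³ / 2.750×10⁶) = √(8.011×10⁶) = 2830 m/s.
That is 2.830 km/s.

v ≈ 2.83 km/s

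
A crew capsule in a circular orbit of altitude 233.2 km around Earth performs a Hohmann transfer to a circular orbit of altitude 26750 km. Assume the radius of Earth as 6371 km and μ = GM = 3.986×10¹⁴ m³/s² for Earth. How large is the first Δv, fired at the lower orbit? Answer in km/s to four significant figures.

Δv ≈ 2.263 km/s

r₁ = 6371 + 233.2 = 6604.2 km = 6.6042×10⁶ m.
r₂ = 6371 + 26750 = 33121 km = 3.3121×10⁷ m.
Transfer ellipse a_t = (r₁ + r₂)/2 = 1.986×10⁷ m.
At r₁: circular v_c1 = √(μ/r₁) = 7769 m/s; transfer-perigee v_p = √[μ(2/r₁ − 1/a_t)] = 10030 m/s.
Δv₁ = v_p − v_c1 = 2263 m/s.
= 2.263 km/s.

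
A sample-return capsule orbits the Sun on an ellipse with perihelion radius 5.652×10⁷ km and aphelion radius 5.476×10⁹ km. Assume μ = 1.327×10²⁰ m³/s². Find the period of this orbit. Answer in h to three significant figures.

T ≈ 697000 h

Semi-major axis a = (r_p + r_a)/2 = (5.6520×10⁷ + 5.4760×10⁹)/2 = 2.7663×10⁹ km = 2.766×10¹² m.
By Kepler's third law T = 2π√(a³/μ) = 2π × 3.994×10⁸ = 2.509×10⁹ s.
= 6.971×10⁵ h.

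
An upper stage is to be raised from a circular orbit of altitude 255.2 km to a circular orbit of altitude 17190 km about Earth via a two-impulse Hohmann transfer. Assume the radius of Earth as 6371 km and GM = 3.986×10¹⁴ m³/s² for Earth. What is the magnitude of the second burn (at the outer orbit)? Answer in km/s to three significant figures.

r₁ = 6371 + 255.2 = 6626.2 km = 6.6262×10⁶ m.
r₂ = 6371 + 17190 = 23561 km = 2.3561×10⁷ m.
Transfer ellipse a_t = (r₁ + r₂)/2 = 1.509×10⁷ m.
At r₁: circular v_c1 = √(μ/r₁) = 7756 m/s; transfer-perigee v_p = √[μ(2/r₁ − 1/a_t)] = 9690 m/s.
At r₂: circular v_c2 = √(μ/r₂) = 4113 m/s; transfer-apogee v_a = √[μ(2/r₂ − 1/a_t)] = 2725 m/s.
Δv₂ = v_c2 − v_a = 1388 m/s.
= 1.388 km/s.

Δv ≈ 1.39 km/s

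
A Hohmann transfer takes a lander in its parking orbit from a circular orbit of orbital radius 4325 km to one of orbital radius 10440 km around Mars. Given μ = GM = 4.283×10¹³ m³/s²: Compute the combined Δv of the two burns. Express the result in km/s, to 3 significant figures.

r₁ = 4325 km = 4.325×10⁶ m.
r₂ = 10440 km = 1.044×10⁷ m.
Transfer ellipse a_t = (r₁ + r₂)/2 = 7.382×10⁶ m.
At r₁: circular v_c1 = √(μ/r₁) = 3147 m/s; transfer-periapsis v_p = √[μ(2/r₁ − 1/a_t)] = 3742 m/s.
Δv₁ = v_p − v_c1 = 595.3 m/s.
At r₂: circular v_c2 = √(μ/r₂) = 2025 m/s; transfer-apoapsis v_a = √[μ(2/r₂ − 1/a_t)] = 1550 m/s.
Δv₂ = v_c2 − v_a = 475.2 m/s.
Total Δv = Δv₁ + Δv₂ = 1070 m/s = 1.070 km/s.

Δv_total ≈ 1.07 km/s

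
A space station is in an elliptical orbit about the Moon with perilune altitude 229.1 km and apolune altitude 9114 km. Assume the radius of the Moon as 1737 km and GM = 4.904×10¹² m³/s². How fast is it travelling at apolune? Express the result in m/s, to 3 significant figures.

r_p = 1737 + 229.1 = 1966.1 km = 1.9661×10⁶ m.
r_a = 1737 + 9114 = 10851 km = 1.0851×10⁷ m.
Semi-major axis a = (r_p + r_a)/2 = 6408.6 km = 6.409×10⁶ m.
Vis-viva: v² = μ(2/r − 1/a) = 4.904×10¹² × (1.843×10⁻⁷ − 1.560×10⁻⁷) = 1.387×10⁵ m²/s².
v = 372.4 m/s.

v ≈ 372 m/s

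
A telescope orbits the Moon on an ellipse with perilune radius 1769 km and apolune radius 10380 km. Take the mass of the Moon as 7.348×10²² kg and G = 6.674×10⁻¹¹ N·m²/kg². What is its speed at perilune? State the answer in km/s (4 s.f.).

v ≈ 2.176 km/s

μ = GM = 6.674×10⁻¹¹ × 7.348×10²² = 4.904×10¹² m³/s².
Semi-major axis a = (r_p + r_a)/2 = 6074.5 km = 6.074×10⁶ m.
Vis-viva: v² = μ(2/r − 1/a) = 4.904×10¹² × (1.131×10⁻⁶ − 1.646×10⁻⁷) = 4.737×10⁶ m²/s².
v = 2176 m/s = 2.176 km/s.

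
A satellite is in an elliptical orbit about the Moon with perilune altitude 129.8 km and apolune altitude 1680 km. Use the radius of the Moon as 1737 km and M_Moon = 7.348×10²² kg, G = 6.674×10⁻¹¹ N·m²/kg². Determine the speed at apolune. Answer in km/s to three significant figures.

v ≈ 1.01 km/s

μ = GM = 6.674×10⁻¹¹ × 7.348×10²² = 4.904×10¹² m³/s².
r_p = 1737 + 129.8 = 1866.8 km = 1.8668×10⁶ m.
r_a = 1737 + 1680 = 3417.0 km = 3.4170×10⁶ m.
Semi-major axis a = (r_p + r_a)/2 = 2641.9 km = 2.642×10⁶ m.
Vis-viva: v² = μ(2/r − 1/a) = 4.904×10¹² × (5.853×10⁻⁷ − 3.785×10⁻⁷) = 1.014×10⁶ m²/s².
v = 1007 m/s = 1.007 km/s.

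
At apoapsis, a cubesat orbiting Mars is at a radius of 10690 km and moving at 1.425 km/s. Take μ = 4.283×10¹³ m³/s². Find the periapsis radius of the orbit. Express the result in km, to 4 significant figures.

r_a = 1.069×10⁷ m.
Specific energy ε = v²/2 − μ/r = -2.991×10⁶ J/kg, so a = −μ/(2ε) = 7.159×10⁶ m.
The apsides satisfy r_p + r_a = 2a, so the periapsis radius is 2a − r_a = 3.628×10⁶ m = 3628.5 km.

periapsis radius ≈ 3628 km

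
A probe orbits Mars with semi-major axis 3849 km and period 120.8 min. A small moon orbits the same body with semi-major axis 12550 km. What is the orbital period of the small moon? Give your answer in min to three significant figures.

Kepler's third law: T² ∝ a³, so T₂ = T₁ (a₂/a₁)^(3/2).
a₂/a₁ = 3.261, (a₂/a₁)^(3/2) = 5.888.
T₂ = 120.8 × 5.888 = 711.2 min.

T₂ ≈ 711 min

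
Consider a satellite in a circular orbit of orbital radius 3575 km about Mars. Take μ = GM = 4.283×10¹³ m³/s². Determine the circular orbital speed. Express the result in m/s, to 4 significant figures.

r = 3575 km = 3.575×10⁶ m.
For a circular orbit v = √(μ/r) = √(4.283×10¹³ / 3.575×10⁶) = √(1.198×10⁷) = 3461 m/s.

v ≈ 3461 m/s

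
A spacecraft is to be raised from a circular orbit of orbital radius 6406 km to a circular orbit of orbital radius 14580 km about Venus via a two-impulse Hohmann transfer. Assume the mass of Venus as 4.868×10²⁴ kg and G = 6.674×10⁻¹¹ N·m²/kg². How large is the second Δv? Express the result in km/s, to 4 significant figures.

μ = GM = 6.674×10⁻¹¹ × 4.868×10²⁴ = 3.249×10¹⁴ m³/s².
r₁ = 6406 km = 6.406×10⁶ m.
r₂ = 14580 km = 1.458×10⁷ m.
Transfer ellipse a_t = (r₁ + r₂)/2 = 1.049×10⁷ m.
At r₁: circular v_c1 = √(μ/r₁) = 7122 m/s; transfer-periapsis v_p = √[μ(2/r₁ − 1/a_t)] = 8395 m/s.
At r₂: circular v_c2 = √(μ/r₂) = 4721 m/s; transfer-apoapsis v_a = √[μ(2/r₂ − 1/a_t)] = 3688 m/s.
Δv₂ = v_c2 − v_a = 1032 m/s.
= 1.032 km/s.

Δv ≈ 1.032 km/s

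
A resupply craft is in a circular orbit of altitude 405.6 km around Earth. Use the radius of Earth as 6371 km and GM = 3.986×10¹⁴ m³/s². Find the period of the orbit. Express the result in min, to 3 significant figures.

T ≈ 92.5 min

r = 6371 + 405.6 = 6776.6 km = 6.7766×10⁶ m.
Kepler's third law: T = 2π√(r³/μ) = 2π√((6.777×10⁶)³ / 3.986×10¹⁴).
r³/μ = 7.807×10⁵ s², so T = 2π × 8.836×10² = 5.552×10³ s.
Converting: 5.552×10³ s ÷ 60.00 = 92.53 min.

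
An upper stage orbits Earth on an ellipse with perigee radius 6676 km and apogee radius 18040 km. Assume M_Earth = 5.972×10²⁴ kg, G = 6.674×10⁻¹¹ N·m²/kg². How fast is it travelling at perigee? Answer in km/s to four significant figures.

μ = GM = 6.674×10⁻¹¹ × 5.972×10²⁴ = 3.986×10¹⁴ m³/s².
Semi-major axis a = (r_p + r_a)/2 = 12358 km = 1.236×10⁷ m.
Vis-viva: v² = μ(2/r − 1/a) = 3.986×10¹⁴ × (2.996×10⁻⁷ − 8.092×10⁻⁸) = 8.715×10⁷ m²/s².
v = 9336 m/s = 9.336 km/s.

v ≈ 9.336 km/s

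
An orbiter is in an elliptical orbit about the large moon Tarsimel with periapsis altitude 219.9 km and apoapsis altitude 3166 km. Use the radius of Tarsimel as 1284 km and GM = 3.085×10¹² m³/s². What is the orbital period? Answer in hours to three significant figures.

T ≈ 5.10 hours

r_p = 1284 + 219.9 = 1503.9 km = 1.5039×10⁶ m.
r_a = 1284 + 3166 = 4450.0 km = 4.4500×10⁶ m.
Semi-major axis a = (r_p + r_a)/2 = (1503.9 + 4450.0)/2 = 2976.9 km = 2.977×10⁶ m.
By Kepler's third law T = 2π√(a³/μ) = 2π × 2.924×10³ = 1.837×10⁴ s.
= 5.104 hours.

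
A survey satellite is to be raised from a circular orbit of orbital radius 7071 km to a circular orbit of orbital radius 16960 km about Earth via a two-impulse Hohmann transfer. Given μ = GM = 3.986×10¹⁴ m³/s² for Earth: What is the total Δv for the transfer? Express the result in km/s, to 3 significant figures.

Δv_total ≈ 2.54 km/s

r₁ = 7071 km = 7.071×10⁶ m.
r₂ = 16960 km = 1.696×10⁷ m.
Transfer ellipse a_t = (r₁ + r₂)/2 = 1.202×10⁷ m.
At r₁: circular v_c1 = √(μ/r₁) = 7508 m/s; transfer-perigee v_p = √[μ(2/r₁ − 1/a_t)] = 8920 m/s.
Δv₁ = v_p − v_c1 = 1412 m/s.
At r₂: circular v_c2 = √(μ/r₂) = 4848 m/s; transfer-apogee v_a = √[μ(2/r₂ − 1/a_t)] = 3719 m/s.
Δv₂ = v_c2 − v_a = 1129 m/s.
Total Δv = Δv₁ + Δv₂ = 2541 m/s = 2.541 km/s.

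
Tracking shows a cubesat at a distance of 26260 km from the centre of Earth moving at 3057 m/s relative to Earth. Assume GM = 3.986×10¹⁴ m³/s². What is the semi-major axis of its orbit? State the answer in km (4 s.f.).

a ≈ 18970 km

r = 2.626×10⁷ m.
Vis-viva rearranged: 1/a = 2/r − v²/μ = 7.616×10⁻⁸ − 2.345×10⁻⁸ = 5.272×10⁻⁸ m⁻¹.
a = 1.897×10⁷ m = 18969 km.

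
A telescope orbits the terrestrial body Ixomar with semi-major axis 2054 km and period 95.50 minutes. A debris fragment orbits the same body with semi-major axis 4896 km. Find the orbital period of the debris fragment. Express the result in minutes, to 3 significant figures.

Kepler's third law: T² ∝ a³, so T₂ = T₁ (a₂/a₁)^(3/2).
a₂/a₁ = 2.384, (a₂/a₁)^(3/2) = 3.680.
T₂ = 95.50 × 3.680 = 351.5 minutes.

T₂ ≈ 351 minutes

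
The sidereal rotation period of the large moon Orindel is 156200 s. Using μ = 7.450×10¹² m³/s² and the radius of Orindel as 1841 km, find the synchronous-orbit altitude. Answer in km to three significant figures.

A synchronous orbit has period T, so by Kepler's third law a = (μT²/4π²)^(1/3).
μT²/4π² = 7.450×10¹² × (1.562×10⁵)² / 39.48 = 4.604×10²¹ m³.
a = 1.664×10⁷ m = 16636 km.
Altitude h = a − R = 16636 − 1841 = 14795 km.

h_sync ≈ 14800 km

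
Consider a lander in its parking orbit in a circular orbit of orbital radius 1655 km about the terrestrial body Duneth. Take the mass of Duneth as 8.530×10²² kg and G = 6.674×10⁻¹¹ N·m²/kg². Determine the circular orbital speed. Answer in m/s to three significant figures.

μ = GM = 6.674×10⁻¹¹ × 8.530×10²² = 5.693×10¹² m³/s².
r = 1655 km = 1.655×10⁶ m.
For a circular orbit v = √(μ/r) = √(5.693×10¹² / 1.655×10⁶) = √(3.440×10⁶) = 1855 m/s.

v ≈ 1850 m/s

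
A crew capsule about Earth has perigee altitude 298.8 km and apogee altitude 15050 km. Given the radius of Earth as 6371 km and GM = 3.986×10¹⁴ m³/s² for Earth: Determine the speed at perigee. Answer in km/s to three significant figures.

v ≈ 9.55 km/s

r_p = 6371 + 298.8 = 6669.8 km = 6.6698×10⁶ m.
r_a = 6371 + 15050 = 21421 km = 2.1421×10⁷ m.
Semi-major axis a = (r_p + r_a)/2 = 14045 km = 1.405×10⁷ m.
Vis-viva: v² = μ(2/r − 1/a) = 3.986×10¹⁴ × (2.999×10⁻⁷ − 7.120×10⁻⁸) = 9.114×10⁷ m²/s².
v = 9547 m/s = 9.547 km/s.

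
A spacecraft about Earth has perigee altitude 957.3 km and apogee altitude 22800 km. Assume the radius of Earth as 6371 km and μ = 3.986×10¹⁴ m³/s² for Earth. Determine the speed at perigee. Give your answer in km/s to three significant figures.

v ≈ 9.32 km/s

r_p = 6371 + 957.3 = 7328.3 km = 7.3283×10⁶ m.
r_a = 6371 + 22800 = 29171 km = 2.9171×10⁷ m.
Semi-major axis a = (r_p + r_a)/2 = 18250 km = 1.825×10⁷ m.
Vis-viva: v² = μ(2/r − 1/a) = 3.986×10¹⁴ × (2.729×10⁻⁷ − 5.480×10⁻⁸) = 8.694×10⁷ m²/s².
v = 9324 m/s = 9.324 km/s.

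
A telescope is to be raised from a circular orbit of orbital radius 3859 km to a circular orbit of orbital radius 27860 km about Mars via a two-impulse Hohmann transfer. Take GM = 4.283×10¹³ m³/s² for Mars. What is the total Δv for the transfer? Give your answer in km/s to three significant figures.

Δv_total ≈ 1.71 km/s

r₁ = 3859 km = 3.859×10⁶ m.
r₂ = 27860 km = 2.786×10⁷ m.
Transfer ellipse a_t = (r₁ + r₂)/2 = 1.586×10⁷ m.
At r₁: circular v_c1 = √(μ/r₁) = 3331 m/s; transfer-periapsis v_p = √[μ(2/r₁ − 1/a_t)] = 4416 m/s.
Δv₁ = v_p − v_c1 = 1084 m/s.
At r₂: circular v_c2 = √(μ/r₂) = 1240 m/s; transfer-apoapsis v_a = √[μ(2/r₂ − 1/a_t)] = 611.6 m/s.
Δv₂ = v_c2 − v_a = 628.3 m/s.
Total Δv = Δv₁ + Δv₂ = 1712 m/s = 1.712 km/s.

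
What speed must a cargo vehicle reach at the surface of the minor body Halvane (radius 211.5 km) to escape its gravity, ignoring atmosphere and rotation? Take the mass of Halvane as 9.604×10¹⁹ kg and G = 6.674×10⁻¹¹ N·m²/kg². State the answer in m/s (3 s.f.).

v_esc ≈ 246 m/s

μ = GM = 6.674×10⁻¹¹ × 9.604×10¹⁹ = 6.410×10⁹ m³/s².
r = R = 2.115×10⁵ m.
Escape speed v_esc = √(2μ/r) = √(2 × 6.410×10⁹ / 2.115×10⁵) = √(6.061×10⁴) = 246.2 m/s.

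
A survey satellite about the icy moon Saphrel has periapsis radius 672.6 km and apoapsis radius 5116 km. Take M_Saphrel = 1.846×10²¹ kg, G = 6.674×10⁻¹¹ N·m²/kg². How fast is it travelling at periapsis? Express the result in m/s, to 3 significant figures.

v ≈ 569 m/s

μ = GM = 6.674×10⁻¹¹ × 1.846×10²¹ = 1.232×10¹¹ m³/s².
Semi-major axis a = (r_p + r_a)/2 = 2894.3 km = 2.894×10⁶ m.
Vis-viva: v² = μ(2/r − 1/a) = 1.232×10¹¹ × (2.974×10⁻⁶ − 3.455×10⁻⁷) = 3.238×10⁵ m²/s².
v = 569.0 m/s.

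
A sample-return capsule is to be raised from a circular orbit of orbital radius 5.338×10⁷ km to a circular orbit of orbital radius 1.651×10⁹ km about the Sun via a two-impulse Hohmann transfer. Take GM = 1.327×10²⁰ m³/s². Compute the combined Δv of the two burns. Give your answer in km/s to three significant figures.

r₁ = 5.338×10⁷ km = 5.338×10¹⁰ m.
r₂ = 1.651×10⁹ km = 1.651×10¹² m.
Transfer ellipse a_t = (r₁ + r₂)/2 = 8.522×10¹¹ m.
At r₁: circular v_c1 = √(μ/r₁) = 49860 m/s; transfer-perihelion v_p = √[μ(2/r₁ − 1/a_t)] = 69400 m/s.
Δv₁ = v_p − v_c1 = 19540 m/s.
At r₂: circular v_c2 = √(μ/r₂) = 8965 m/s; transfer-aphelion v_a = √[μ(2/r₂ − 1/a_t)] = 2244 m/s.
Δv₂ = v_c2 − v_a = 6721 m/s.
Total Δv = Δv₁ + Δv₂ = 26260 m/s = 26.26 km/s.

Δv_total ≈ 26.3 km/s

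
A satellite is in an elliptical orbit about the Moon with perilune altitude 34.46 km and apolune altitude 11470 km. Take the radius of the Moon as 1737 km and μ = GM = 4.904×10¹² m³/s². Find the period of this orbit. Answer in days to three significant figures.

T ≈ 0.673 days

r_p = 1737 + 34.46 = 1771.5 km = 1.7715×10⁶ m.
r_a = 1737 + 11470 = 13207 km = 1.3207×10⁷ m.
Semi-major axis a = (r_p + r_a)/2 = (1771.5 + 13207)/2 = 7489.2 km = 7.489×10⁶ m.
By Kepler's third law T = 2π√(a³/μ) = 2π × 9.255×10³ = 5.815×10⁴ s.
= 0.673 days.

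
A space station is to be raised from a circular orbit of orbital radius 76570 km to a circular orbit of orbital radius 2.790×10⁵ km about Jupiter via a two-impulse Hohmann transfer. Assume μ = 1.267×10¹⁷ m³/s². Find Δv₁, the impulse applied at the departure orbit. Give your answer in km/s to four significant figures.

Δv ≈ 10.28 km/s

r₁ = 76570 km = 7.657×10⁷ m.
r₂ = 2.790×10⁵ km = 2.790×10⁸ m.
Transfer ellipse a_t = (r₁ + r₂)/2 = 1.778×10⁸ m.
At r₁: circular v_c1 = √(μ/r₁) = 40680 m/s; transfer-perijove v_p = √[μ(2/r₁ − 1/a_t)] = 50960 m/s.
Δv₁ = v_p − v_c1 = 10280 m/s.
= 10.28 km/s.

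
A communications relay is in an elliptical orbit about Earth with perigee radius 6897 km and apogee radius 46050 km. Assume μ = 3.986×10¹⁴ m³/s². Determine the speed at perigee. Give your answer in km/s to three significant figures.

Semi-major axis a = (r_p + r_a)/2 = 26474 km = 2.647×10⁷ m.
Vis-viva: v² = μ(2/r − 1/a) = 3.986×10¹⁴ × (2.900×10⁻⁷ − 3.777×10⁻⁸) = 1.005×10⁸ m²/s².
v = 10030 m/s = 10.03 km/s.

v ≈ 10.0 km/s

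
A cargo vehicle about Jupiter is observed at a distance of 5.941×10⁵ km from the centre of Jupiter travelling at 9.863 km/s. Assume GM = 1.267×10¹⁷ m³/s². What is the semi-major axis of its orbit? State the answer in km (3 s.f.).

r = 5.941×10⁸ m.
Vis-viva rearranged: 1/a = 2/r − v²/μ = 3.366×10⁻⁹ − 7.678×10⁻¹⁰ = 2.599×10⁻⁹ m⁻¹.
a = 3.848×10⁸ m = 3.8482×10⁵ km.

a ≈ 3.85×10⁵ km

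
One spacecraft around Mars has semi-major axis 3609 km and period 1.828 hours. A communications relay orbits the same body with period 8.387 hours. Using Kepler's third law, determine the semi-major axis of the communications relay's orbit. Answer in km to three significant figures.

Kepler's third law: a³ ∝ T², so a₂ = a₁ (T₂/T₁)^(2/3).
T₂/T₁ = 4.588, (T₂/T₁)^(2/3) = 2.761.
a₂ = 3609 × 2.761 = 9965 km.

a₂ ≈ 9960 km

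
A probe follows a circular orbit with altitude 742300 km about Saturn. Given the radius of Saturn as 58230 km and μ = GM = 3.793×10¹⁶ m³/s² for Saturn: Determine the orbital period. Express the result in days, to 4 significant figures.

r = 58230 + 742300 = 800530 km = 8.0053×10⁸ m.
Kepler's third law: T = 2π√(r³/μ) = 2π√((8.005×10⁸)³ / 3.793×10¹⁶).
r³/μ = 1.353×10¹⁰ s², so T = 2π × 1.163×10⁵ = 7.307×10⁵ s.
Converting: 7.307×10⁵ s ÷ 86400 = 8.457 days.

T ≈ 8.457 days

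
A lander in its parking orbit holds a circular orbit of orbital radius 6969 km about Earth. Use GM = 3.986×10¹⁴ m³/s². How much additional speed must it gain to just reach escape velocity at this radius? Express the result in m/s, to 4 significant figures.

Δv ≈ 3133 m/s

r = 6969 km = 6.969×10⁶ m.
Circular speed v_c = √(μ/r) = 7563 m/s.
Escape speed v_esc = √(2μ/r) = √2 × v_c = 10700 m/s.
Δv = v_esc − v_c = 3133 m/s.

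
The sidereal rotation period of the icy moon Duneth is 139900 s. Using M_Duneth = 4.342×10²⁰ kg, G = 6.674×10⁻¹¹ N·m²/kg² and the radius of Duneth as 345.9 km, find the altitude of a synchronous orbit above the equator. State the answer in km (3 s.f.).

h_sync ≈ 2090 km

μ = GM = 6.674×10⁻¹¹ × 4.342×10²⁰ = 2.898×10¹⁰ m³/s².
A synchronous orbit has period T, so by Kepler's third law a = (μT²/4π²)^(1/3).
μT²/4π² = 2.898×10¹⁰ × (1.399×10⁵)² / 39.48 = 1.437×10¹⁹ m³.
a = 2.431×10⁶ m = 2431.0 km.
Altitude h = a − R = 2431.0 − 345.9 = 2085.1 km.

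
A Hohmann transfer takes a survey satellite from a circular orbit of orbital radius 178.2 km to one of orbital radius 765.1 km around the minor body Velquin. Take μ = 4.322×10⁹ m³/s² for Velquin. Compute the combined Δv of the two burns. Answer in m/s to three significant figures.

Δv_total ≈ 71.6 m/s

r₁ = 178.2 km = 1.782×10⁵ m.
r₂ = 765.1 km = 7.651×10⁵ m.
Transfer ellipse a_t = (r₁ + r₂)/2 = 4.716×10⁵ m.
At r₁: circular v_c1 = √(μ/r₁) = 155.7 m/s; transfer-periapsis v_p = √[μ(2/r₁ − 1/a_t)] = 198.4 m/s.
Δv₁ = v_p − v_c1 = 42.62 m/s.
At r₂: circular v_c2 = √(μ/r₂) = 75.16 m/s; transfer-apoapsis v_a = √[μ(2/r₂ − 1/a_t)] = 46.20 m/s.
Δv₂ = v_c2 − v_a = 28.96 m/s.
Total Δv = Δv₁ + Δv₂ = 71.58 m/s.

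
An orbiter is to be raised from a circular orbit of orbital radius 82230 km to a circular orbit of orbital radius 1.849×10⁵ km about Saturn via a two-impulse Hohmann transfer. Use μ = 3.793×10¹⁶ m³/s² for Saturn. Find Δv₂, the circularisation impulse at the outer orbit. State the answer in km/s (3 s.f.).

Δv ≈ 3.08 km/s

r₁ = 82230 km = 8.223×10⁷ m.
r₂ = 1.849×10⁵ km = 1.849×10⁸ m.
Transfer ellipse a_t = (r₁ + r₂)/2 = 1.336×10⁸ m.
At r₁: circular v_c1 = √(μ/r₁) = 21480 m/s; transfer-perikrone v_p = √[μ(2/r₁ − 1/a_t)] = 25270 m/s.
At r₂: circular v_c2 = √(μ/r₂) = 14320 m/s; transfer-apokrone v_a = √[μ(2/r₂ − 1/a_t)] = 11240 m/s.
Δv₂ = v_c2 − v_a = 3085 m/s.
= 3.085 km/s.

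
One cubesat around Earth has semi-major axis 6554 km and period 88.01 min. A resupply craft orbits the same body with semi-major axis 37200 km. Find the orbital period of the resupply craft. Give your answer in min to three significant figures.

Kepler's third law: T² ∝ a³, so T₂ = T₁ (a₂/a₁)^(3/2).
a₂/a₁ = 5.676, (a₂/a₁)^(3/2) = 13.52.
T₂ = 88.01 × 13.52 = 1190 min.

T₂ ≈ 1190 min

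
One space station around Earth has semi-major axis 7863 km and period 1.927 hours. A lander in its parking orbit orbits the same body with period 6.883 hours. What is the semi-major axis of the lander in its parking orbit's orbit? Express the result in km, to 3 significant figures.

a₂ ≈ 18400 km

Kepler's third law: a³ ∝ T², so a₂ = a₁ (T₂/T₁)^(2/3).
T₂/T₁ = 3.572, (T₂/T₁)^(2/3) = 2.337.
a₂ = 7863 × 2.337 = 18370 km.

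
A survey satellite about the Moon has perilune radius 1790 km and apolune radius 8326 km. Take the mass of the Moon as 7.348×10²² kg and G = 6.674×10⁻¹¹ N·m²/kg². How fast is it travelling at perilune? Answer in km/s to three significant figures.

μ = GM = 6.674×10⁻¹¹ × 7.348×10²² = 4.904×10¹² m³/s².
Semi-major axis a = (r_p + r_a)/2 = 5058.0 km = 5.058×10⁶ m.
Vis-viva: v² = μ(2/r − 1/a) = 4.904×10¹² × (1.117×10⁻⁶ − 1.977×10⁻⁷) = 4.510×10⁶ m²/s².
v = 2124 m/s = 2.124 km/s.

v ≈ 2.12 km/s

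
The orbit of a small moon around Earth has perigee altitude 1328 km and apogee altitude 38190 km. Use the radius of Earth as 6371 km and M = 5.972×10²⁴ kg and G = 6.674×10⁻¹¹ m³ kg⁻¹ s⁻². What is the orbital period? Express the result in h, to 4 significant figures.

μ = GM = 6.674×10⁻¹¹ × 5.972×10²⁴ = 3.986×10¹⁴ m³/s².
r_p = 6371 + 1328 = 7699.0 km = 7.6990×10⁶ m.
r_a = 6371 + 38190 = 44561 km = 4.4561×10⁷ m.
Semi-major axis a = (r_p + r_a)/2 = (7699.0 + 44561)/2 = 26130 km = 2.613×10⁷ m.
By Kepler's third law T = 2π√(a³/μ) = 2π × 6.690×10³ = 4.204×10⁴ s.
= 11.68 h.

T ≈ 11.68 h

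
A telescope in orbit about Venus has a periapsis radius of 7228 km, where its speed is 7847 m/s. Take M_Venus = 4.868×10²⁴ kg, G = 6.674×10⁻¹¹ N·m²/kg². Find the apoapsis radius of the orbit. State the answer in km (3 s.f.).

apoapsis radius ≈ 15700 km

μ = GM = 6.674×10⁻¹¹ × 4.868×10²⁴ = 3.249×10¹⁴ m³/s².
r_p = 7.228×10⁶ m.
Specific energy ε = v²/2 − μ/r = -1.416×10⁷ J/kg, so a = −μ/(2ε) = 1.147×10⁷ m.
The apsides satisfy r_p + r_a = 2a, so the apoapsis radius is 2a − r_p = 1.571×10⁷ m = 15714 km.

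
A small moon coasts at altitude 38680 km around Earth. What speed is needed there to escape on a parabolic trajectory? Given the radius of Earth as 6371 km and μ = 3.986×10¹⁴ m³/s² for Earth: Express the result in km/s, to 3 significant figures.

v_esc ≈ 4.21 km/s

r = 6371 + 38680 = 45051 km = 4.5051×10⁷ m.
Escape speed v_esc = √(2μ/r) = √(2 × 3.986×10¹⁴ / 4.505×10⁷) = √(1.770×10⁷) = 4207 m/s.
= 4.207 km/s.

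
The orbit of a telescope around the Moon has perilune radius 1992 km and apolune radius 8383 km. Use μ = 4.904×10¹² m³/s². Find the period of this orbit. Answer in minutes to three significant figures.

T ≈ 559 minutes

Semi-major axis a = (r_p + r_a)/2 = (1992.0 + 8383.0)/2 = 5187.5 km = 5.188×10⁶ m.
By Kepler's third law T = 2π√(a³/μ) = 2π × 5.335×10³ = 3.352×10⁴ s.
= 558.7 minutes.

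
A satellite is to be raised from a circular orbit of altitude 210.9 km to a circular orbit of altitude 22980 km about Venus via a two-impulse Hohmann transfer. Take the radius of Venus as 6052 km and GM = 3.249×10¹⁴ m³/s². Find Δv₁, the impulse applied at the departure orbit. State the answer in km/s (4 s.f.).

Δv ≈ 2.036 km/s

r₁ = 6052 + 210.9 = 6262.9 km = 6.2629×10⁶ m.
r₂ = 6052 + 22980 = 29032 km = 2.9032×10⁷ m.
Transfer ellipse a_t = (r₁ + r₂)/2 = 1.765×10⁷ m.
At r₁: circular v_c1 = √(μ/r₁) = 7203 m/s; transfer-periapsis v_p = √[μ(2/r₁ − 1/a_t)] = 9238 m/s.
Δv₁ = v_p − v_c1 = 2036 m/s.
= 2.036 km/s.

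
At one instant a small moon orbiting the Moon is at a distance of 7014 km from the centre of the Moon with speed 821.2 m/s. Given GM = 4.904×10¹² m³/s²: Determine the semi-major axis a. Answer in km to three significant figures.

a ≈ 6770 km

r = 7.014×10⁶ m.
Specific orbital energy ε = v²/2 − μ/r = (821.2)²/2 − 4.904×10¹²/7.014×10⁶ = -3.620×10⁵ J/kg.
Since ε = −μ/(2a), a = −μ/(2ε) = 6.774×10⁶ m = 6773.7 km.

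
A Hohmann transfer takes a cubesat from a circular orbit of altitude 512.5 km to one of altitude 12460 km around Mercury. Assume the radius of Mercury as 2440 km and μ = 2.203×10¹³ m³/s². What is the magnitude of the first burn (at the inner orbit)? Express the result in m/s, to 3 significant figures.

r₁ = 2440 + 512.5 = 2952.5 km = 2.9525×10⁶ m.
r₂ = 2440 + 12460 = 14900 km = 1.4900×10⁷ m.
Transfer ellipse a_t = (r₁ + r₂)/2 = 8.926×10⁶ m.
At r₁: circular v_c1 = √(μ/r₁) = 2732 m/s; transfer-periherm v_p = √[μ(2/r₁ − 1/a_t)] = 3529 m/s.
Δv₁ = v_p − v_c1 = 797.6 m/s.

Δv ≈ 798 m/s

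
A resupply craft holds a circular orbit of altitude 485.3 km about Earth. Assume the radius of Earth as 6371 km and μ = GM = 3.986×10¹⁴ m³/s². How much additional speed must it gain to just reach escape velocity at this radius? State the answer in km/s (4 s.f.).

Δv ≈ 3.158 km/s

r = 6371 + 485.3 = 6856.3 km = 6.8563×10⁶ m.
Circular speed v_c = √(μ/r) = 7625 m/s.
Escape speed v_esc = √(2μ/r) = √2 × v_c = 10780 m/s.
Δv = v_esc − v_c = 3158 m/s = 3.158 km/s.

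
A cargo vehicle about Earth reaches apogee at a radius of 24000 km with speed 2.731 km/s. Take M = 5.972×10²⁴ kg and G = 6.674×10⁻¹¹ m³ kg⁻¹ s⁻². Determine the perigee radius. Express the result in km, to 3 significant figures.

perigee radius ≈ 6950 km

μ = GM = 6.674×10⁻¹¹ × 5.972×10²⁴ = 3.986×10¹⁴ m³/s².
r_a = 2.400×10⁷ m.
Specific energy ε = v²/2 − μ/r = -1.288×10⁷ J/kg, so a = −μ/(2ε) = 1.547×10⁷ m.
The apsides satisfy r_p + r_a = 2a, so the perigee radius is 2a − r_a = 6.950×10⁶ m = 6949.9 km.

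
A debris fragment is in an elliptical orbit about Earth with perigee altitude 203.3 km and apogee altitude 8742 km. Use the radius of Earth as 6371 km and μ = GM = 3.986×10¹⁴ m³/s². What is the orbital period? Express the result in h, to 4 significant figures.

T ≈ 3.122 h

r_p = 6371 + 203.3 = 6574.3 km = 6.5743×10⁶ m.
r_a = 6371 + 8742 = 15113 km = 1.5113×10⁷ m.
Semi-major axis a = (r_p + r_a)/2 = (6574.3 + 15113)/2 = 10844 km = 1.084×10⁷ m.
By Kepler's third law T = 2π√(a³/μ) = 2π × 1.789×10³ = 1.124×10⁴ s.
= 3.122 h.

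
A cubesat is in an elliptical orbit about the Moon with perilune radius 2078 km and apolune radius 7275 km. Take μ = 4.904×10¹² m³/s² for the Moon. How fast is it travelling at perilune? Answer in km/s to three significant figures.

v ≈ 1.92 km/s

Semi-major axis a = (r_p + r_a)/2 = 4676.5 km = 4.676×10⁶ m.
Vis-viva: v² = μ(2/r − 1/a) = 4.904×10¹² × (9.625×10⁻⁷ − 2.138×10⁻⁷) = 3.671×10⁶ m²/s².
v = 1916 m/s = 1.916 km/s.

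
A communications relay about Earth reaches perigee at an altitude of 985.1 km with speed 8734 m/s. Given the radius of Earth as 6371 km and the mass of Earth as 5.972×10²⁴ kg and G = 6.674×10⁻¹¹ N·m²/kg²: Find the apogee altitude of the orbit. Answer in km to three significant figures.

apogee altitude ≈ 11100 km

μ = GM = 6.674×10⁻¹¹ × 5.972×10²⁴ = 3.986×10¹⁴ m³/s².
r_p = 6371 + 985.1 = 7356.1 km = 7.356×10⁶ m.
Specific energy ε = v²/2 − μ/r = -1.604×10⁷ J/kg, so a = −μ/(2ε) = 1.242×10⁷ m.
The apsides satisfy r_p + r_a = 2a, so the apogee radius is 2a − r_p = 1.749×10⁷ m = 17491 km.
Apogee altitude = 17491 − 6371 = 11120 km.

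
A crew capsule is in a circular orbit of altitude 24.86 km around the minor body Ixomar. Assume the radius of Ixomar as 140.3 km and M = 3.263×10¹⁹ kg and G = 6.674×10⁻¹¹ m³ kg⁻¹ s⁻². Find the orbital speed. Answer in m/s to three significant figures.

v ≈ 115 m/s

μ = GM = 6.674×10⁻¹¹ × 3.263×10¹⁹ = 2.178×10⁹ m³/s².
r = 140.3 + 24.86 = 165.16 km = 1.6516×10⁵ m.
For a circular orbit v = √(μ/r) = √(2.178×10⁹ / 1.652×10⁵) = √(1.319×10⁴) = 114.8 m/s.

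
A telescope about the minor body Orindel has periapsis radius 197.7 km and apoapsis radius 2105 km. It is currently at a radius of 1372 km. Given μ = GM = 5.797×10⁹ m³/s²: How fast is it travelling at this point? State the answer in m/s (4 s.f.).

v ≈ 58.44 m/s

Semi-major axis a = (r_p + r_a)/2 = 1151.3 km = 1.151×10⁶ m.
Vis-viva: v² = μ(2/r − 1/a) = 5.797×10⁹ × (1.458×10⁻⁶ − 8.685×10⁻⁷) = 3.415×10³ m²/s².
v = 58.44 m/s.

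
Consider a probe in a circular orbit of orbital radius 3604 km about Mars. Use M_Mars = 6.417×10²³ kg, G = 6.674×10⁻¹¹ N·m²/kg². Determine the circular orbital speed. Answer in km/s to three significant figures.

μ = GM = 6.674×10⁻¹¹ × 6.417×10²³ = 4.283×10¹³ m³/s².
r = 3604 km = 3.604×10⁶ m.
For a circular orbit v = √(μ/r) = √(4.283×10¹³ / 3.604×10⁶) = √(1.188×10⁷) = 3447 m/s.
That is 3.447 km/s.

v ≈ 3.45 km/s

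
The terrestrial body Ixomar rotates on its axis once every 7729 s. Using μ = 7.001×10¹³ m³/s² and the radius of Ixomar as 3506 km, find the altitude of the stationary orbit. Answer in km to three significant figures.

A synchronous orbit has period T, so by Kepler's third law a = (μT²/4π²)^(1/3).
μT²/4π² = 7.001×10¹³ × (7.729×10³)² / 39.48 = 1.059×10²⁰ m³.
a = 4.732×10⁶ m = 4731.7 km.
Altitude h = a − R = 4731.7 − 3506 = 1225.7 km.

h_sync ≈ 1230 km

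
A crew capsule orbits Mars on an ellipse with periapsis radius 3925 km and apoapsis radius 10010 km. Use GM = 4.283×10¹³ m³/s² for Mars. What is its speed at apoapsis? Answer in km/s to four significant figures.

Semi-major axis a = (r_p + r_a)/2 = 6967.5 km = 6.968×10⁶ m.
Vis-viva: v² = μ(2/r − 1/a) = 4.283×10¹³ × (1.998×10⁻⁷ − 1.435×10⁻⁷) = 2.410×10⁶ m²/s².
v = 1553 m/s = 1.553 km/s.

v ≈ 1.553 km/s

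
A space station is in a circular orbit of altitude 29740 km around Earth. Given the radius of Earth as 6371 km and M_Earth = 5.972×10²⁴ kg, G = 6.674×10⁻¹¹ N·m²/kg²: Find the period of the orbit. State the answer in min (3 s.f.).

μ = GM = 6.674×10⁻¹¹ × 5.972×10²⁴ = 3.986×10¹⁴ m³/s².
r = 6371 + 29740 = 36111 km = 3.6111×10⁷ m.
Kepler's third law: T = 2π√(r³/μ) = 2π√((3.611×10⁷)³ / 3.986×10¹⁴).
r³/μ = 1.181×10⁸ s², so T = 2π × 1.087×10⁴ = 6.829×10⁴ s.
Converting: 6.829×10⁴ s ÷ 60.00 = 1138 min.

T ≈ 1140 min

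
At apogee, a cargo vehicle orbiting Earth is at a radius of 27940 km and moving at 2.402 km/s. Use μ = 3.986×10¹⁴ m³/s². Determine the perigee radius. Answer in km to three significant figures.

r_a = 2.794×10⁷ m.
Specific energy ε = v²/2 − μ/r = -1.138×10⁷ J/kg, so a = −μ/(2ε) = 1.751×10⁷ m.
The apsides satisfy r_p + r_a = 2a, so the perigee radius is 2a − r_a = 7.082×10⁶ m = 7081.8 km.

perigee radius ≈ 7080 km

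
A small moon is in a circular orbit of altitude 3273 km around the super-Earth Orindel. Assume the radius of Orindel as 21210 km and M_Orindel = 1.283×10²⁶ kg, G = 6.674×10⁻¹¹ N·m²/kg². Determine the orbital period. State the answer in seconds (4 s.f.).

μ = GM = 6.674×10⁻¹¹ × 1.283×10²⁶ = 8.563×10¹⁵ m³/s².
r = 21210 + 3273 = 24483 km = 2.4483×10⁷ m.
Kepler's third law: T = 2π√(r³/μ) = 2π√((2.448×10⁷)³ / 8.563×10¹⁵).
r³/μ = 1.714×10⁶ s², so T = 2π × 1.309×10³ = 8.226×10³ s.

T ≈ 8226 seconds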